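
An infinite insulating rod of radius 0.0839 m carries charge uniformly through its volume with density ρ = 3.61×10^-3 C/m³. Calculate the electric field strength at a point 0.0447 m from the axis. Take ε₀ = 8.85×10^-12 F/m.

E ≈ 9.12×10^6 V/m

Take a coaxial cylindrical Gaussian surface of radius r = 0.0447 m and length L (r < R).
Enclosed charge per unit length: λ_enc = ρ·πr² = (3.61×10^-3)π(0.0447)² = 2.266e-5 C/m.
Applying ∮E·dA = Q_enc/ε₀ with the end caps contributing no flux:
E = |λ_enc|/(2πε₀r) = (2.266×10^-5)/(2π·8.85×10^-12·0.0447) = 9.12×10^6 N/C.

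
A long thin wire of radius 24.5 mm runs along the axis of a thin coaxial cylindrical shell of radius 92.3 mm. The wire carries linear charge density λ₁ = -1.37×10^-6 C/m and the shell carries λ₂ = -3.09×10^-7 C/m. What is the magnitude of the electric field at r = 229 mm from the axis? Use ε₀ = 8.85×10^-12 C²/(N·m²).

E ≈ 1.32×10^5 N/C

Coaxial Gaussian cylinder, radius r = 229 mm, length L (r > 92.3 mm, enclosing both).
λ_enc = λ₁ + λ₂ = (-1.37×10^-6) + (-3.09×10^-7) = -1.679×10^-6 C/m.
Since E is radial and uniform over the curved surface, Φ = E·2πrL = Q_enc/ε₀ = λ_enc L/ε₀.
E = |λ_enc|/(2πε₀r) = (1.679×10^-6)/(2π·8.85×10^-12·0.229) = 1.32×10^5 N/C.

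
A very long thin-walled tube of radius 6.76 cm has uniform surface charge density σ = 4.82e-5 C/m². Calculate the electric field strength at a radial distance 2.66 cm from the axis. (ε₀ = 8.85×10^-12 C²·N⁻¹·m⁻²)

E = 0 (no enclosed charge)

Take a coaxial cylindrical Gaussian surface of radius r = 2.66 cm and length L (r < 6.76 cm, inside the shell).
All the surface charge lies outside this cylinder: Q_enc = 0, hence E = 0.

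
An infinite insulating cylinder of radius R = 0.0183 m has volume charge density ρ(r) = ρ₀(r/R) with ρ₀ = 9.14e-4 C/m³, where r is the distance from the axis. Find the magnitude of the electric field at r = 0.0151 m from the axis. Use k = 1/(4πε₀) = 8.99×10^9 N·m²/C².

Take a coaxial cylindrical Gaussian surface of radius r = 0.0151 m and length L (r < R).
Integrating ρ over the cross-section to radius r: λ_enc = (2πρ₀/R) ∫₀^r r'^2 dr' = 2πρ₀ r^3/(3·R) = 3.602×10^-7 C/m.
By Gauss's law (flux through the curved wall only), E·2πrL = λ_enc L/ε₀.
E = 2k|λ_enc|/r = 2(8.99×10^9)(3.602×10^-7)/(0.0151) = 4.29e5 N/C.

|E| ≈ 4.29×10^5 N/C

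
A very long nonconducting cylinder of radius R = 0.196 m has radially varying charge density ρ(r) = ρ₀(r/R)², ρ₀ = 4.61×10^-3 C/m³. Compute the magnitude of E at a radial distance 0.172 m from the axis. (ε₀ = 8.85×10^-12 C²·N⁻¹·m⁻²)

Coaxial Gaussian cylinder, radius r = 0.172 m, length L (r < R).
Integrating ρ over the cross-section to radius r: λ_enc = (2πρ₀/R²) ∫₀^r r'^3 dr' = 2πρ₀ r^4/(4·R²) = 1.65×10^-4 C/m.
Applying ∮E·dA = Q_enc/ε₀ with the end caps contributing no flux:
E = |λ_enc|/(2πε₀r) = (1.65×10^-4)/(2π·8.85×10^-12·0.172) = 1.72e7 N/C.

|E| = 1.72×10^7 N/C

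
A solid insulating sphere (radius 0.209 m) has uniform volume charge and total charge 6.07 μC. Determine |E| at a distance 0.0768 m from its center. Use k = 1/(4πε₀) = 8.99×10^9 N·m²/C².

4.59×10^5 N/C

Symmetry ⇒ E = E(r) r̂. Gaussian sphere of radius r = 0.0768 m (r < R).
Only the charge within r is enclosed: Q_enc = Q·(r/R)³ = (6.07 μC)·(0.0768 m/0.209 m)³ = 3.012e-7 C.
Applying ∮E·dA = Q_enc/ε₀ with Φ = E(4πr²):
E = k|Q_enc|/r² = (8.99×10^9)(3.012×10^-7)/(0.0768)² = 4.59×10^5 N/C.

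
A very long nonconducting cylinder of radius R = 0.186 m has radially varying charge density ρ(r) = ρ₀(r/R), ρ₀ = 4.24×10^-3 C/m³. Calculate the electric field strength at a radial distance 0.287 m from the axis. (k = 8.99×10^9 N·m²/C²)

E = 1.92×10^7 N/C

Take a coaxial cylindrical Gaussian surface of radius r = 0.287 m and length L (r > R, full charge per length enclosed).
λ_enc = 2π ∫₀^R ρ₀(r'/R)^1 r' dr' = 2πρ₀R²/3 = 3.072×10^-4 C/m.
By Gauss's law (flux through the curved wall only), E·2πrL = λ_enc L/ε₀.
E = 2k|λ_enc|/r = 2(8.99×10^9)(3.072e-4)/(0.287) = 1.92e7 N/C.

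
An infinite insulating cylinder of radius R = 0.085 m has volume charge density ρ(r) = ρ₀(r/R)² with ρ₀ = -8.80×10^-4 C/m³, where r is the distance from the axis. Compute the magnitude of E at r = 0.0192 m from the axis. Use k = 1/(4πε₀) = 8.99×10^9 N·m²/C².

By cylindrical symmetry E is radial; use a coaxial Gaussian cylinder of radius 0.0192 m and length L (r < R).
Integrating ρ over the cross-section to radius r: λ_enc = (2πρ₀/R²) ∫₀^r r'^3 dr' = 2πρ₀ r^4/(4·R²) = -2.60e-8 C/m.
Since E is radial and uniform over the curved surface, Φ = E·2πrL = Q_enc/ε₀ = λ_enc L/ε₀.
E = 2k|λ_enc|/r = 2(8.99×10^9)(2.60e-8)/(0.0192) = 2.43e4 N/C.

E ≈ 2.43e4 N/C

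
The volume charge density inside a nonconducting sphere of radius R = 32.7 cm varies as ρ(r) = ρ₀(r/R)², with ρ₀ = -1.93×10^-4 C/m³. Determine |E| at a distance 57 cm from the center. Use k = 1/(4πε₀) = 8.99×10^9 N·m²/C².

Symmetry ⇒ E = E(r) r̂. Gaussian sphere of radius r = 57 cm (r > R, all charge enclosed).
Q_enc = 4π ∫₀^R ρ₀(r'/R)^2 r'² dr' = 4πρ₀R³/5 = -1.696×10^-5 C.
Applying ∮E·dA = Q_enc/ε₀ with Φ = E(4πr²):
E = k|Q_enc|/r² = (8.99×10^9)(1.696e-5)/(0.57)² = 4.69e5 N/C.

|E| ≈ 4.69e5 V/m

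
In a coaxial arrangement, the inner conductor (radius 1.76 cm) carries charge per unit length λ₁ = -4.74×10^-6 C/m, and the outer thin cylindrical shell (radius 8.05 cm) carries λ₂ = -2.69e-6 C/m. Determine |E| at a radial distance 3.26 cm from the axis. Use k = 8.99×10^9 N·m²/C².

Choose a coaxial cylinder of radius r = 3.26 cm (arbitrary length L) as the Gaussian surface (between the conductors, 1.76 cm < r < 8.05 cm).
Only the inner wire is enclosed; the outer shell contributes nothing inside itself. λ_enc = λ₁ = -4.74×10^-6 C/m.
Applying ∮E·dA = Q_enc/ε₀ with the end caps contributing no flux:
E = 2k|λ_enc|/r = 2(8.99×10^9)(4.74e-6)/(0.0326) = 2.61e6 N/C.

|E| ≈ 2.61e6 N/C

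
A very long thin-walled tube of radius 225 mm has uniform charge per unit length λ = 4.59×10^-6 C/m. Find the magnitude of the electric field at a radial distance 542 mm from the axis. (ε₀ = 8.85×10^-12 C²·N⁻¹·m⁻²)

|E| ≈ 1.52×10^5 N/C

Coaxial Gaussian cylinder, radius r = 542 mm, length L (r > 225 mm).
The full line charge is enclosed: λ_enc = 4.59×10^-6 C/m.
Since E is radial and uniform over the curved surface, Φ = E·2πrL = Q_enc/ε₀ = λ_enc L/ε₀.
E = |λ_enc|/(2πε₀r) = (4.59e-6)/(2π·8.85×10^-12·0.542) = 1.52e5 N/C.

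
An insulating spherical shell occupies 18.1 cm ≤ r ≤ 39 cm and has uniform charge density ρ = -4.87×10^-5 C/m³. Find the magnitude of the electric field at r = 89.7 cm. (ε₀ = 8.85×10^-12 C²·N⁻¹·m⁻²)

Symmetry ⇒ E = E(r) r̂. Gaussian sphere of radius r = 89.7 cm (r > 39 cm, enclosing the whole shell).
Q_enc = ρ·(4π/3)(b³ − a³) = (-4.87e-5)·(4π/3)·((0.39)³ − (0.181)³) = -1.089×10^-5 C.
Since E is radial and uniform over the Gaussian sphere, Φ = E·4πr² = Q_enc/ε₀.
E = |Q_enc|/(4πε₀r²) = (1.089×10^-5)/(4π·8.85×10^-12·(0.897)²) = 1.22×10^5 N/C.

|E| = 1.22×10^5 N/C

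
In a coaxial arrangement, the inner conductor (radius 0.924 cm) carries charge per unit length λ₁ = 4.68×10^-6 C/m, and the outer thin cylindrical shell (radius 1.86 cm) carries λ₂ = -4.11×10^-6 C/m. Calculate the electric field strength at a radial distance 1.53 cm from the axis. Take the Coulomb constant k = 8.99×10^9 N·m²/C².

|E| ≈ 5.50×10^6 N/C

Choose a coaxial cylinder of radius r = 1.53 cm (arbitrary length L) as the Gaussian surface (between the conductors, 0.924 cm < r < 1.86 cm).
Only the inner wire is enclosed; the outer shell contributes nothing inside itself. λ_enc = λ₁ = 4.68×10^-6 C/m.
Applying ∮E·dA = Q_enc/ε₀ with the end caps contributing no flux:
E = 2k|λ_enc|/r = 2(8.99×10^9)(4.68×10^-6)/(0.0153) = 5.50×10^6 N/C.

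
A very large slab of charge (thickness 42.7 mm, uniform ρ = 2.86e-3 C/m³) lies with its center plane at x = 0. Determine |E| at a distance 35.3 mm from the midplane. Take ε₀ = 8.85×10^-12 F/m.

The point |x| = 35.3 mm lies outside the slab (half-thickness 0.02135 m). A symmetric pillbox spanning the full slab encloses Q_enc = ρ·d·A.
Flux = 2EA ⇒ E = |ρ|d/(2ε₀), independent of distance outside.
E = (2.86×10^-3)(0.0427)/(2·8.85×10^-12) = 6.90×10^6 N/C.

6.90e6 V/m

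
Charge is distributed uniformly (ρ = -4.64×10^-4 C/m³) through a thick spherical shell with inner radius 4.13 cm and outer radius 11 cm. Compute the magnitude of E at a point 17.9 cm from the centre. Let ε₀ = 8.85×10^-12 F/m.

6.88×10^5 N/C

Symmetry ⇒ E = E(r) r̂. Gaussian sphere of radius r = 17.9 cm (r > 11 cm, enclosing the whole shell).
Q_enc = ρ·(4π/3)(b³ − a³) = (-4.64×10^-4)·(4π/3)·((0.11)³ − (0.0413)³) = -2.45×10^-6 C.
Since E is radial and uniform over the Gaussian sphere, Φ = E·4πr² = Q_enc/ε₀.
E = |Q_enc|/(4πε₀r²) = (2.45e-6)/(4π·8.85×10^-12·(0.179)²) = 6.88e5 N/C.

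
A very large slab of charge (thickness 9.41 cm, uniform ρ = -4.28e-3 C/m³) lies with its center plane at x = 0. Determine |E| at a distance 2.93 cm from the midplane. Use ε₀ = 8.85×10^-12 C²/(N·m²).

By symmetry E is perpendicular to the slab. A Gaussian pillbox from −2.93 cm to +2.93 cm (face area A) lies entirely within the slab.
Q_enc = ρ·(2x)·A and flux = 2EA, so 2EA = 2ρxA/ε₀ ⇒ E = |ρ|x/ε₀.
E = (4.28e-3)(0.0293)/(8.85×10^-12) = 1.42×10^7 N/C.

|E| ≈ 1.42×10^7 N/C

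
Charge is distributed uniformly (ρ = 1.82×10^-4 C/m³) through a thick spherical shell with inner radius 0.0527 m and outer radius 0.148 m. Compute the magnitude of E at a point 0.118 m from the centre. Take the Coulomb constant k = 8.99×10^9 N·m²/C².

E ≈ 7.37×10^5 N/C

Use a concentric Gaussian sphere at r = 0.118 m (within the shell material, 0.0527 m < r < 0.148 m).
Only the shell between 0.0527 m and r is enclosed: Q_enc = ρ·(4π/3)(r³ − a³) = (1.82e-4)·(4π/3)·((0.118)³ − (0.0527)³) = 1.141e-6 C.
Applying ∮E·dA = Q_enc/ε₀ with Φ = E(4πr²):
E = k|Q_enc|/r² = (8.99×10^9)(1.141×10^-6)/(0.118)² = 7.37×10^5 N/C.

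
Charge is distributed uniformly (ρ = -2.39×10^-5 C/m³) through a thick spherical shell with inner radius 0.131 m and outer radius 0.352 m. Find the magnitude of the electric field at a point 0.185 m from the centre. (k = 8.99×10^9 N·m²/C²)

By spherical symmetry E is radial; choose a Gaussian sphere of radius r = 0.185 m (within the shell material, 0.131 m < r < 0.352 m).
Enclosed charge is the volume from a to r: Q_enc = (4π/3)ρ(r³ − a³) = -4.088×10^-7 C.
Since E is radial and uniform over the Gaussian sphere, Φ = E·4πr² = Q_enc/ε₀.
E = k|Q_enc|/r² = (8.99×10^9)(4.088e-7)/(0.185)² = 1.07×10^5 N/C.

|E| = 1.07×10^5 V/m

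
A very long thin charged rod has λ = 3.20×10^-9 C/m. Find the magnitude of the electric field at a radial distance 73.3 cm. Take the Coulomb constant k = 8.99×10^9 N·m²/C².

78.5 V/m

Take a coaxial cylindrical Gaussian surface of radius r = 73.3 cm and length L.
Q_enc = λL, so λ_enc = 3.20×10^-9 C/m.
Gauss's law: E·2πrL = λ_enc L/ε₀.
E = 2k|λ_enc|/r = 2(8.99×10^9)(3.20×10^-9)/(0.733) = 78.5 N/C.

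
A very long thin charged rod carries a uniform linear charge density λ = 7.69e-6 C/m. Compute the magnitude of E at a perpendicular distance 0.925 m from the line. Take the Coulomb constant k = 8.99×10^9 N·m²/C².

|E| = 1.49e5 N/C

Take a coaxial cylindrical Gaussian surface of radius r = 0.925 m and length L.
Q_enc = λL, so λ_enc = 7.69×10^-6 C/m.
Gauss's law: E·2πrL = λ_enc L/ε₀.
E = 2k|λ_enc|/r = 2(8.99×10^9)(7.69×10^-6)/(0.925) = 1.49e5 N/C.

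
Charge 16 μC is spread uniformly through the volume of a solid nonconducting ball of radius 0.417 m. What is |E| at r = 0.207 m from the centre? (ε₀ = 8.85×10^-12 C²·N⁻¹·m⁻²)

|E| = 4.11×10^5 N/C

Use a concentric Gaussian sphere at r = 0.207 m (r < R).
For a uniform sphere the enclosed fraction is (r/R)³, so Q_enc = (16 μC)(0.207/0.417)³ = 1.957×10^-6 C.
Applying ∮E·dA = Q_enc/ε₀ with Φ = E(4πr²):
E = |Q_enc|/(4πε₀r²) = (1.957×10^-6)/(4π·8.85×10^-12·(0.207)²) = 4.11×10^5 N/C.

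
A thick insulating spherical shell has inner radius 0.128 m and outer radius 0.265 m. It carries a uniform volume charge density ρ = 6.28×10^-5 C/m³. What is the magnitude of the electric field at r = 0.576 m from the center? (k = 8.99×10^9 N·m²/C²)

E = 1.18×10^5 V/m

Use a concentric Gaussian sphere at r = 0.576 m (r > 0.265 m, enclosing the whole shell).
Q_enc = ρ·(4π/3)(b³ − a³) = (6.28×10^-5)·(4π/3)·((0.265)³ − (0.128)³) = 4.344×10^-6 C.
Gauss's law: E·4πr² = Q_enc/ε₀.
E = k|Q_enc|/r² = (8.99×10^9)(4.344×10^-6)/(0.576)² = 1.18×10^5 N/C.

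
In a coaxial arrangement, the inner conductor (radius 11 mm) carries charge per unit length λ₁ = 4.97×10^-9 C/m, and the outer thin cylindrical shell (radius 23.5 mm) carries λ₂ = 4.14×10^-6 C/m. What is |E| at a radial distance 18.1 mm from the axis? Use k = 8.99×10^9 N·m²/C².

|E| = 4.94×10^3 N/C

Take a coaxial cylindrical Gaussian surface of radius r = 18.1 mm and length L (between the conductors, 11 mm < r < 23.5 mm).
The shell at 23.5 mm lies outside the Gaussian surface, so λ_enc = λ₁ = 4.97×10^-9 C/m.
By Gauss's law (flux through the curved wall only), E·2πrL = λ_enc L/ε₀.
E = 2k|λ_enc|/r = 2(8.99×10^9)(4.97×10^-9)/(0.0181) = 4.94e3 N/C.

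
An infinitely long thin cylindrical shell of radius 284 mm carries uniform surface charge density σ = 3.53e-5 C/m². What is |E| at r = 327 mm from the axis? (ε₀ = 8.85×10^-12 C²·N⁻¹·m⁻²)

3.46×10^6 V/m

By cylindrical symmetry E is radial; use a coaxial Gaussian cylinder of radius 327 mm and length L (r > 284 mm).
The whole shell is enclosed: λ_enc = σ·2πR = (3.53×10^-5)·2π·(0.284) = 6.299×10^-5 C/m.
Gauss's law: E·2πrL = λ_enc L/ε₀.
E = |λ_enc|/(2πε₀r) = (6.299×10^-5)/(2π·8.85×10^-12·0.327) = 3.46×10^6 N/C.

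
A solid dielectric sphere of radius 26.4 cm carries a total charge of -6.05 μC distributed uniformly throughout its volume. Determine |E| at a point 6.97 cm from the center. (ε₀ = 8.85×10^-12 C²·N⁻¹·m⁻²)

2.06×10^5 V/m

Use a concentric Gaussian sphere at r = 6.97 cm (r < R).
Only the charge within r is enclosed: Q_enc = Q·(r/R)³ = (-6.05 μC)·(6.97 cm/26.4 cm)³ = -1.113e-7 C.
Gauss's law: E·4πr² = Q_enc/ε₀.
E = |Q_enc|/(4πε₀r²) = (1.113e-7)/(4π·8.85×10^-12·(0.0697)²) = 2.06×10^5 N/C.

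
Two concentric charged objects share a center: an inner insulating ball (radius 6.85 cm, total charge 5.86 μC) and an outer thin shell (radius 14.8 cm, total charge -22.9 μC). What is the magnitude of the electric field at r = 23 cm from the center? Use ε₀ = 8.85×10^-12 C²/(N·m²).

Use a concentric Gaussian sphere at r = 23 cm (r > 14.8 cm, enclosing both).
Q_enc = (5.86 μC) + (-22.9 μC) = -1.704×10^-5 C.
Gauss's law: E·4πr² = Q_enc/ε₀.
E = |Q_enc|/(4πε₀r²) = (1.704×10^-5)/(4π·8.85×10^-12·(0.23)²) = 2.90e6 N/C.

|E| ≈ 2.90×10^6 V/m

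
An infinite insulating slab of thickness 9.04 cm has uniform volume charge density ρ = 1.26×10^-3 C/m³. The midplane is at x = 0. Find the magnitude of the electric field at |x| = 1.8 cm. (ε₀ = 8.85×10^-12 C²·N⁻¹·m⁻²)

E ≈ 2.56×10^6 V/m

By symmetry E is perpendicular to the slab. A Gaussian pillbox from −1.8 cm to +1.8 cm (face area A) lies entirely within the slab.
Q_enc = ρ·(2x)·A and flux = 2EA, so 2EA = 2ρxA/ε₀ ⇒ E = |ρ|x/ε₀.
E = (1.26×10^-3)(0.018)/(8.85×10^-12) = 2.56×10^6 N/C.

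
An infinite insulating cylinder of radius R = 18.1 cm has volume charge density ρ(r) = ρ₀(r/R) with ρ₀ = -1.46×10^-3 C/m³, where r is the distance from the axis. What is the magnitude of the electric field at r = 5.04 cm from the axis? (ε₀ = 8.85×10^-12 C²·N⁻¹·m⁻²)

Take a coaxial cylindrical Gaussian surface of radius r = 5.04 cm and length L (r < R).
λ_enc = ∫₀^r ρ(r')·2πr' dr' = (2πρ₀/R)·r^3/3 = -2.163×10^-6 C/m.
Applying ∮E·dA = Q_enc/ε₀ with the end caps contributing no flux:
E = |λ_enc|/(2πε₀r) = (2.163×10^-6)/(2π·8.85×10^-12·0.0504) = 7.72×10^5 N/C.

|E| = 7.72×10^5 V/m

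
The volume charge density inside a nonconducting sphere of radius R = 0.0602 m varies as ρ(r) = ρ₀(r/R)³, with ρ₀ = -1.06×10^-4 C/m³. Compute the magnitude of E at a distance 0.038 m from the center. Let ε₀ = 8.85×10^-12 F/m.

Use a concentric Gaussian sphere at r = 0.038 m (r < R).
Integrate the density: Q_enc = 4π ∫₀^r ρ₀(r'/R)^3 r'² dr' = 4πρ₀ r^6/(6·R³) = -3.064×10^-9 C.
Gauss's law: E·4πr² = Q_enc/ε₀.
E = |Q_enc|/(4πε₀r²) = (3.064e-9)/(4π·8.85×10^-12·(0.038)²) = 1.91e4 N/C.

|E| ≈ 1.91e4 N/C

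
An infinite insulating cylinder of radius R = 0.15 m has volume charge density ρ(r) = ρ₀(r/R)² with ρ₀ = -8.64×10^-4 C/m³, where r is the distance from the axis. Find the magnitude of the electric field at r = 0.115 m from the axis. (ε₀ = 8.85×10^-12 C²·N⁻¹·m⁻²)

Choose a coaxial cylinder of radius r = 0.115 m (arbitrary length L) as the Gaussian surface (r < R).
Integrating ρ over the cross-section to radius r: λ_enc = (2πρ₀/R²) ∫₀^r r'^3 dr' = 2πρ₀ r^4/(4·R²) = -1.055e-5 C/m.
Gauss's law: E·2πrL = λ_enc L/ε₀.
E = |λ_enc|/(2πε₀r) = (1.055e-5)/(2π·8.85×10^-12·0.115) = 1.65e6 N/C.

E = 1.65×10^6 V/m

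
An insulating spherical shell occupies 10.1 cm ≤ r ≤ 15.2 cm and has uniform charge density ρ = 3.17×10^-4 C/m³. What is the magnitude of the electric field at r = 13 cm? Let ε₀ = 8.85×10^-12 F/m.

Use a concentric Gaussian sphere at r = 13 cm (within the shell material, 10.1 cm < r < 15.2 cm).
Only the shell between 10.1 cm and r is enclosed: Q_enc = ρ·(4π/3)(r³ − a³) = (3.17e-4)·(4π/3)·((0.13)³ − (0.101)³) = 1.549×10^-6 C.
Gauss's law: E·4πr² = Q_enc/ε₀.
E = |Q_enc|/(4πε₀r²) = (1.549×10^-6)/(4π·8.85×10^-12·(0.13)²) = 8.24×10^5 N/C.

|E| ≈ 8.24e5 N/C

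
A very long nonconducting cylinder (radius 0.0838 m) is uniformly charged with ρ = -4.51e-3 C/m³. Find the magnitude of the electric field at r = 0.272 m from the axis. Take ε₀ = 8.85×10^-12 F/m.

|E| = 6.58×10^6 V/m

Take a coaxial cylindrical Gaussian surface of radius r = 0.272 m and length L (r > 0.0838 m, full cross-section enclosed).
λ_enc = ρ·πR² = (-4.51×10^-3)π(0.0838)² = -9.95×10^-5 C/m.
Gauss's law: E·2πrL = λ_enc L/ε₀.
E = |λ_enc|/(2πε₀r) = (9.95×10^-5)/(2π·8.85×10^-12·0.272) = 6.58×10^6 N/C.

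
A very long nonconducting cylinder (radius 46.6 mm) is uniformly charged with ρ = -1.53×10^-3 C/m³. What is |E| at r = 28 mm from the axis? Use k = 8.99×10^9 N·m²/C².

Take a coaxial cylindrical Gaussian surface of radius r = 28 mm and length L (r < R).
Enclosed charge per unit length: λ_enc = ρ·πr² = (-1.53×10^-3)π(0.028)² = -3.768e-6 C/m.
By Gauss's law (flux through the curved wall only), E·2πrL = λ_enc L/ε₀.
E = 2k|λ_enc|/r = 2(8.99×10^9)(3.768e-6)/(0.028) = 2.42e6 N/C.

E = 2.42×10^6 V/m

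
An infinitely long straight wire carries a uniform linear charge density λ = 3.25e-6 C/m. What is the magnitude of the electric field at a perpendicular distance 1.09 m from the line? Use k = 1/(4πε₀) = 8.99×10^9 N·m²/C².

|E| = 5.36e4 N/C

Coaxial Gaussian cylinder, radius r = 1.09 m, length L.
Q_enc = λL, so λ_enc = 3.25×10^-6 C/m.
Since E is radial and uniform over the curved surface, Φ = E·2πrL = Q_enc/ε₀ = λ_enc L/ε₀.
E = 2k|λ_enc|/r = 2(8.99×10^9)(3.25e-6)/(1.09) = 5.36×10^4 N/C.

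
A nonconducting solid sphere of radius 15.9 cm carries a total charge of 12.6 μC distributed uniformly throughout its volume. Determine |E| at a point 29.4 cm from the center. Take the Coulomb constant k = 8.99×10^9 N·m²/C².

Symmetry ⇒ E = E(r) r̂. Gaussian sphere of radius r = 29.4 cm (r > R, so the entire charge is enclosed).
Q_enc = 12.6 μC = 1.26×10^-5 C.
Gauss's law: E·4πr² = Q_enc/ε₀.
E = k|Q_enc|/r² = (8.99×10^9)(1.26×10^-5)/(0.294)² = 1.31×10^6 N/C.

|E| = 1.31×10^6 N/C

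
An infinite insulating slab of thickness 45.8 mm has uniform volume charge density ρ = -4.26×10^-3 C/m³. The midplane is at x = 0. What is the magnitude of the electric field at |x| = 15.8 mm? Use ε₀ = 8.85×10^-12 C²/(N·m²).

By symmetry E is perpendicular to the slab. A Gaussian pillbox from −15.8 mm to +15.8 mm (face area A) lies entirely within the slab.
Q_enc = ρ·(2x)·A and flux = 2EA, so 2EA = 2ρxA/ε₀ ⇒ E = |ρ|x/ε₀.
E = (4.26×10^-3)(0.0158)/(8.85×10^-12) = 7.61e6 N/C.

E = 7.61e6 N/C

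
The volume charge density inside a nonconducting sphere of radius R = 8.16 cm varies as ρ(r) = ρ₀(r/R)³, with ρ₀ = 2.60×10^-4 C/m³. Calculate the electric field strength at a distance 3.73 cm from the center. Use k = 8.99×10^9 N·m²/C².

1.74×10^4 V/m

By spherical symmetry E is radial; choose a Gaussian sphere of radius r = 3.73 cm (r < R).
Integrate the density: Q_enc = 4π ∫₀^r ρ₀(r'/R)^3 r'² dr' = 4πρ₀ r^6/(6·R³) = 2.699e-9 C.
Applying ∮E·dA = Q_enc/ε₀ with Φ = E(4πr²):
E = k|Q_enc|/r² = (8.99×10^9)(2.699×10^-9)/(0.0373)² = 1.74×10^4 N/C.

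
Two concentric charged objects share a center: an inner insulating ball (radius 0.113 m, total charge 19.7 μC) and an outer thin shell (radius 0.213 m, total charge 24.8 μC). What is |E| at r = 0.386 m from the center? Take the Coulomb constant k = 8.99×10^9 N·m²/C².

Use a concentric Gaussian sphere at r = 0.386 m (r > 0.213 m, enclosing both).
Q_enc = (19.7 μC) + (24.8 μC) = 4.45×10^-5 C.
By Gauss's law, ∮E·dA = E·4πr² = Q_enc/ε₀.
E = k|Q_enc|/r² = (8.99×10^9)(4.45e-5)/(0.386)² = 2.69×10^6 N/C.

|E| = 2.69×10^6 V/m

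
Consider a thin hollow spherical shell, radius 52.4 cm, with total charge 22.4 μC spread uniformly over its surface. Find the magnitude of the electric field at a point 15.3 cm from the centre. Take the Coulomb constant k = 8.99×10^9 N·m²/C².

|E| = 0 N/C

Take a concentric spherical Gaussian surface of radius r = 15.3 cm (inside the shell, r < 52.4 cm).
No charge lies within this surface, so Q_enc = 0 and Gauss's law gives E·4πr² = 0 ⇒ E = 0.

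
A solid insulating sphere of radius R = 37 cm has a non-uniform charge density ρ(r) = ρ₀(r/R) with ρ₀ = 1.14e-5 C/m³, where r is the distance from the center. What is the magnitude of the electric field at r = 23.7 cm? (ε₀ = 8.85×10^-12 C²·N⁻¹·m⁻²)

By spherical symmetry E is radial; choose a Gaussian sphere of radius r = 23.7 cm (r < R).
Q_enc = ∫₀^r ρ(r')·4πr'² dr' = (4πρ₀/R) ∫₀^r r'^3 dr' = 4πρ₀ r^4/(4·R) = 3.054×10^-7 C.
Gauss's law: E·4πr² = Q_enc/ε₀.
E = |Q_enc|/(4πε₀r²) = (3.054e-7)/(4π·8.85×10^-12·(0.237)²) = 4.89×10^4 N/C.

E ≈ 4.89e4 N/C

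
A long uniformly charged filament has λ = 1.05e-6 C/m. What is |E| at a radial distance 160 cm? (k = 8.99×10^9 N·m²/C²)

E = 1.18e4 N/C

Coaxial Gaussian cylinder, radius r = 160 cm, length L.
Q_enc = λL, so λ_enc = 1.05×10^-6 C/m.
Gauss's law: E·2πrL = λ_enc L/ε₀.
E = 2k|λ_enc|/r = 2(8.99×10^9)(1.05e-6)/(1.6) = 1.18×10^4 N/C.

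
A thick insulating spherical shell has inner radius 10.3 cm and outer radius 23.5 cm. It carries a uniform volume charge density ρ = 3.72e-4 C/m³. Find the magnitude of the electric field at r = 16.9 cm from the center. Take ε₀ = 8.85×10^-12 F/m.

|E| = 1.83e6 V/m

By spherical symmetry E is radial; choose a Gaussian sphere of radius r = 16.9 cm (within the shell material, 10.3 cm < r < 23.5 cm).
Only the shell between 10.3 cm and r is enclosed: Q_enc = ρ·(4π/3)(r³ − a³) = (3.72×10^-4)·(4π/3)·((0.169)³ − (0.103)³) = 5.819e-6 C.
Gauss's law: E·4πr² = Q_enc/ε₀.
E = |Q_enc|/(4πε₀r²) = (5.819e-6)/(4π·8.85×10^-12·(0.169)²) = 1.83×10^6 N/C.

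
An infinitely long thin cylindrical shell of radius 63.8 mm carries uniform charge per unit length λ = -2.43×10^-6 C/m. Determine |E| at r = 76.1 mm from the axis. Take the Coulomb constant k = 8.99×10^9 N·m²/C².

|E| = 5.74×10^5 V/m

Take a coaxial cylindrical Gaussian surface of radius r = 76.1 mm and length L (r > 63.8 mm).
The full line charge is enclosed: λ_enc = -2.43×10^-6 C/m.
By Gauss's law (flux through the curved wall only), E·2πrL = λ_enc L/ε₀.
E = 2k|λ_enc|/r = 2(8.99×10^9)(2.43×10^-6)/(0.0761) = 5.74×10^5 N/C.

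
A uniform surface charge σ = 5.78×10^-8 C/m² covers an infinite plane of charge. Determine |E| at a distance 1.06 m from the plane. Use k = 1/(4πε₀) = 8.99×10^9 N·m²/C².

3.26×10^3 V/m

By planar symmetry E is perpendicular to the sheet and uniform; use a Gaussian pillbox with flat faces of area A on each side of the sheet.
Only the two end caps contribute flux: Φ = 2EA. With Q_enc = σA, Gauss's law gives E = |σ|/(2ε₀).
E = 2πk|σ| = 2π(8.99×10^9)(5.78×10^-8) = 3.26×10^3 N/C.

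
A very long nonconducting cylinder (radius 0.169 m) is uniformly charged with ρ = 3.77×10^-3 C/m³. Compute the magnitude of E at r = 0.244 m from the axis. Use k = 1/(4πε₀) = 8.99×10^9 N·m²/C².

E ≈ 2.49×10^7 N/C

Choose a coaxial cylinder of radius r = 0.244 m (arbitrary length L) as the Gaussian surface (r > 0.169 m, full cross-section enclosed).
λ_enc = ρ·πR² = (3.77e-3)π(0.169)² = 3.383e-4 C/m.
Applying ∮E·dA = Q_enc/ε₀ with the end caps contributing no flux:
E = 2k|λ_enc|/r = 2(8.99×10^9)(3.383×10^-4)/(0.244) = 2.49e7 N/C.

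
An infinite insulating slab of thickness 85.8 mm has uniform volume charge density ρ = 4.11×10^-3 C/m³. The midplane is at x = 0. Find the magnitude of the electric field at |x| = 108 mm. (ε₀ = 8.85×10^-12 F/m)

The point |x| = 108 mm lies outside the slab (half-thickness 0.0429 m). A symmetric pillbox spanning the full slab encloses Q_enc = ρ·d·A.
Flux = 2EA ⇒ E = |ρ|d/(2ε₀), independent of distance outside.
E = (4.11e-3)(0.0858)/(2·8.85×10^-12) = 1.99×10^7 N/C.

|E| = 1.99e7 N/C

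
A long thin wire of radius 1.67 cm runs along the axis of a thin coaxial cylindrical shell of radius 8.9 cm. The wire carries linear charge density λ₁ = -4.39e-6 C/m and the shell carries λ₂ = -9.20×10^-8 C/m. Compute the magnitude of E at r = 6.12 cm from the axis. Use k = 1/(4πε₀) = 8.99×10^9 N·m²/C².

1.29e6 N/C

By cylindrical symmetry E is radial; use a coaxial Gaussian cylinder of radius 6.12 cm and length L (between the conductors, 1.67 cm < r < 8.9 cm).
The shell at 8.9 cm lies outside the Gaussian surface, so λ_enc = λ₁ = -4.39e-6 C/m.
By Gauss's law (flux through the curved wall only), E·2πrL = λ_enc L/ε₀.
E = 2k|λ_enc|/r = 2(8.99×10^9)(4.39×10^-6)/(0.0612) = 1.29×10^6 N/C.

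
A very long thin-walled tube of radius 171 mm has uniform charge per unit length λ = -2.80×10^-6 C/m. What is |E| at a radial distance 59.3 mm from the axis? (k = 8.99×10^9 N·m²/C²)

E = 0

Choose a coaxial cylinder of radius r = 59.3 mm (arbitrary length L) as the Gaussian surface (r < 171 mm, inside the shell).
All the surface charge lies outside this cylinder: Q_enc = 0, hence E = 0.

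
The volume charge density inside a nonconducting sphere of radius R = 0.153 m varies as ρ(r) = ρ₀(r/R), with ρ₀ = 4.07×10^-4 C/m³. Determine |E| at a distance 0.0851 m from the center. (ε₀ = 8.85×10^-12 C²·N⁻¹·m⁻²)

By spherical symmetry E is radial; choose a Gaussian sphere of radius r = 0.0851 m (r < R).
Integrate the density: Q_enc = 4π ∫₀^r ρ₀(r'/R)^1 r'² dr' = 4πρ₀ r^4/(4·R) = 4.383×10^-7 C.
Since E is radial and uniform over the Gaussian sphere, Φ = E·4πr² = Q_enc/ε₀.
E = |Q_enc|/(4πε₀r²) = (4.383×10^-7)/(4π·8.85×10^-12·(0.0851)²) = 5.44×10^5 N/C.

E = 5.44×10^5 N/C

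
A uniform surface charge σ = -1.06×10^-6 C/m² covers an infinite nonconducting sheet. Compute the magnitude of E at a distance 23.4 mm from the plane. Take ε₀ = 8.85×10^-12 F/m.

E ≈ 5.99×10^4 N/C

By planar symmetry E is perpendicular to the sheet and uniform; use a Gaussian pillbox with flat faces of area A on each side of the sheet.
Only the two end caps contribute flux: Φ = 2EA. With Q_enc = σA, Gauss's law gives E = |σ|/(2ε₀).
E = |σ|/(2ε₀) = (1.06e-6)/(2·8.85×10^-12) = 5.99e4 N/C.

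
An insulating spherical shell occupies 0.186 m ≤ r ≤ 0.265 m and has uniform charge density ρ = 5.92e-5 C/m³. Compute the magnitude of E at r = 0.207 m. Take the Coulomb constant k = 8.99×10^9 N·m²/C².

By spherical symmetry E is radial; choose a Gaussian sphere of radius r = 0.207 m (within the shell material, 0.186 m < r < 0.265 m).
Enclosed charge is the volume from a to r: Q_enc = (4π/3)ρ(r³ − a³) = 6.038×10^-7 C.
Applying ∮E·dA = Q_enc/ε₀ with Φ = E(4πr²):
E = k|Q_enc|/r² = (8.99×10^9)(6.038×10^-7)/(0.207)² = 1.27e5 N/C.

1.27×10^5 N/C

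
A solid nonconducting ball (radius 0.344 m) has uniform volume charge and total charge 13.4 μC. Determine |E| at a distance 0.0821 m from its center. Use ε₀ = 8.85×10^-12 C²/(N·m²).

Symmetry ⇒ E = E(r) r̂. Gaussian sphere of radius r = 0.0821 m (r < R).
For a uniform sphere the enclosed fraction is (r/R)³, so Q_enc = (13.4 μC)(0.0821/0.344)³ = 1.822×10^-7 C.
Since E is radial and uniform over the Gaussian sphere, Φ = E·4πr² = Q_enc/ε₀.
E = |Q_enc|/(4πε₀r²) = (1.822×10^-7)/(4π·8.85×10^-12·(0.0821)²) = 2.43e5 N/C.

2.43×10^5 N/C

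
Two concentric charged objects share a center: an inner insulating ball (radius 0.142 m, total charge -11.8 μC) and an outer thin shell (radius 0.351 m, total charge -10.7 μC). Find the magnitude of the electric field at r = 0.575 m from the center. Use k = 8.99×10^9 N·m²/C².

By spherical symmetry E is radial; choose a Gaussian sphere of radius r = 0.575 m (r > 0.351 m, enclosing both).
Q_enc = (-11.8 μC) + (-10.7 μC) = -2.25×10^-5 C.
By Gauss's law, ∮E·dA = E·4πr² = Q_enc/ε₀.
E = k|Q_enc|/r² = (8.99×10^9)(2.25×10^-5)/(0.575)² = 6.12×10^5 N/C.

6.12e5 N/C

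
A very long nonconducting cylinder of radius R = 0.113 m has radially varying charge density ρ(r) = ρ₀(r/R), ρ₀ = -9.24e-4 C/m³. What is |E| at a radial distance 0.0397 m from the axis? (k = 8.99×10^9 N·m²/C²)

By cylindrical symmetry E is radial; use a coaxial Gaussian cylinder of radius 0.0397 m and length L (r < R).
Integrating ρ over the cross-section to radius r: λ_enc = (2πρ₀/R) ∫₀^r r'^2 dr' = 2πρ₀ r^3/(3·R) = -1.072×10^-6 C/m.
Gauss's law: E·2πrL = λ_enc L/ε₀.
E = 2k|λ_enc|/r = 2(8.99×10^9)(1.072×10^-6)/(0.0397) = 4.85×10^5 N/C.

E ≈ 4.85×10^5 V/m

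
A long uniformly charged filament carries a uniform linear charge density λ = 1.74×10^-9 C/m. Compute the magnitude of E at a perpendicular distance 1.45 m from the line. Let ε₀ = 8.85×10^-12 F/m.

Choose a coaxial cylinder of radius r = 1.45 m (arbitrary length L) as the Gaussian surface.
Q_enc = λL, so λ_enc = 1.74e-9 C/m.
Applying ∮E·dA = Q_enc/ε₀ with the end caps contributing no flux:
E = |λ_enc|/(2πε₀r) = (1.74×10^-9)/(2π·8.85×10^-12·1.45) = 21.6 N/C.

E = 21.6 V/m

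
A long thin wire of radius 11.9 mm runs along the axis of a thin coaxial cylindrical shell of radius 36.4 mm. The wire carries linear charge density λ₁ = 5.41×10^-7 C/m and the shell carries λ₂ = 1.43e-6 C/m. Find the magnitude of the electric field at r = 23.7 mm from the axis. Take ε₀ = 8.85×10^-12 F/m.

Choose a coaxial cylinder of radius r = 23.7 mm (arbitrary length L) as the Gaussian surface (between the conductors, 11.9 mm < r < 36.4 mm).
The shell at 36.4 mm lies outside the Gaussian surface, so λ_enc = λ₁ = 5.41×10^-7 C/m.
Since E is radial and uniform over the curved surface, Φ = E·2πrL = Q_enc/ε₀ = λ_enc L/ε₀.
E = |λ_enc|/(2πε₀r) = (5.41e-7)/(2π·8.85×10^-12·0.0237) = 4.11×10^5 N/C.

4.11e5 V/m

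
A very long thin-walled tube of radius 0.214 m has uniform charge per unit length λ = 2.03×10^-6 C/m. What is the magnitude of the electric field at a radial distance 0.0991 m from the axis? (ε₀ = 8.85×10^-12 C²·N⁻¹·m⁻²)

Coaxial Gaussian cylinder, radius r = 0.0991 m, length L (r < 0.214 m, inside the shell).
No charge is enclosed, so Gauss's law gives E·2πrL = 0 ⇒ E = 0.

E = 0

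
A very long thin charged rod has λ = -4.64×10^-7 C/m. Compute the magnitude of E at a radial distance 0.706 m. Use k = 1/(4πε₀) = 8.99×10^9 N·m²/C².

By cylindrical symmetry E is radial; use a coaxial Gaussian cylinder of radius 0.706 m and length L.
Q_enc = λL, so λ_enc = -4.64e-7 C/m.
Gauss's law: E·2πrL = λ_enc L/ε₀.
E = 2k|λ_enc|/r = 2(8.99×10^9)(4.64×10^-7)/(0.706) = 1.18e4 N/C.

E ≈ 1.18e4 N/C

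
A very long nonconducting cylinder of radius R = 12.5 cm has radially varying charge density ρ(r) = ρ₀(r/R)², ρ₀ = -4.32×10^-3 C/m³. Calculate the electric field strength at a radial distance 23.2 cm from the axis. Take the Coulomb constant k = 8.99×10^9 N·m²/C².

Choose a coaxial cylinder of radius r = 23.2 cm (arbitrary length L) as the Gaussian surface (r > R, full charge per length enclosed).
λ_enc = 2π ∫₀^R ρ₀(r'/R)^2 r' dr' = 2πρ₀R²/4 = -1.06×10^-4 C/m.
Gauss's law: E·2πrL = λ_enc L/ε₀.
E = 2k|λ_enc|/r = 2(8.99×10^9)(1.06e-4)/(0.232) = 8.22×10^6 N/C.

|E| ≈ 8.22×10^6 N/C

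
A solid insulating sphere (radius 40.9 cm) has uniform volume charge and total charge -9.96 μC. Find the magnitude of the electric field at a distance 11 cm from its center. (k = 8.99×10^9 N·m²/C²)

By spherical symmetry E is radial; choose a Gaussian sphere of radius r = 11 cm (r < R).
Only the charge within r is enclosed: Q_enc = Q·(r/R)³ = (-9.96 μC)·(11 cm/40.9 cm)³ = -1.938×10^-7 C.
Applying ∮E·dA = Q_enc/ε₀ with Φ = E(4πr²):
E = k|Q_enc|/r² = (8.99×10^9)(1.938×10^-7)/(0.11)² = 1.44×10^5 N/C.

1.44×10^5 N/C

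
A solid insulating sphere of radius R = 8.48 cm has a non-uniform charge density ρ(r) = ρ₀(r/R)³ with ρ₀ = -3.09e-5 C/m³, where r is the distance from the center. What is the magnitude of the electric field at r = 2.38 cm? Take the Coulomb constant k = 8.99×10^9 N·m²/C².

Use a concentric Gaussian sphere at r = 2.38 cm (r < R).
Integrate the density: Q_enc = 4π ∫₀^r ρ₀(r'/R)^3 r'² dr' = 4πρ₀ r^6/(6·R³) = -1.929×10^-11 C.
By Gauss's law, ∮E·dA = E·4πr² = Q_enc/ε₀.
E = k|Q_enc|/r² = (8.99×10^9)(1.929×10^-11)/(0.0238)² = 306 N/C.

E = 306 N/C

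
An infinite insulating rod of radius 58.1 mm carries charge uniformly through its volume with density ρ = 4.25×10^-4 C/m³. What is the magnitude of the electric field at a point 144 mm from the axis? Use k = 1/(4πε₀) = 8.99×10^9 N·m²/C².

By cylindrical symmetry E is radial; use a coaxial Gaussian cylinder of radius 144 mm and length L (r > 58.1 mm, full cross-section enclosed).
λ_enc = ρ·πR² = (4.25e-4)π(0.0581)² = 4.507×10^-6 C/m.
By Gauss's law (flux through the curved wall only), E·2πrL = λ_enc L/ε₀.
E = 2k|λ_enc|/r = 2(8.99×10^9)(4.507e-6)/(0.144) = 5.63×10^5 N/C.

E ≈ 5.63×10^5 N/C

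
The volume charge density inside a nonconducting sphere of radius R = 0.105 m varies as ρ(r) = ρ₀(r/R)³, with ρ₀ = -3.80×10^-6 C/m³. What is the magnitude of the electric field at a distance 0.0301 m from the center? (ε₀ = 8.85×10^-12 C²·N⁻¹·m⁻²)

Symmetry ⇒ E = E(r) r̂. Gaussian sphere of radius r = 0.0301 m (r < R).
Integrate the density: Q_enc = 4π ∫₀^r ρ₀(r'/R)^3 r'² dr' = 4πρ₀ r^6/(6·R³) = -5.113×10^-12 C.
Applying ∮E·dA = Q_enc/ε₀ with Φ = E(4πr²):
E = |Q_enc|/(4πε₀r²) = (5.113×10^-12)/(4π·8.85×10^-12·(0.0301)²) = 50.7 N/C.

|E| = 50.7 V/m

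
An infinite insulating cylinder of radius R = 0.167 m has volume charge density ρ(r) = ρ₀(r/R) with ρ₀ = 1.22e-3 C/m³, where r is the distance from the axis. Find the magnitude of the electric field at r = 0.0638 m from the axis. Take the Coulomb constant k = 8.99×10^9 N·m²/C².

By cylindrical symmetry E is radial; use a coaxial Gaussian cylinder of radius 0.0638 m and length L (r < R).
λ_enc = ∫₀^r ρ(r')·2πr' dr' = (2πρ₀/R)·r^3/3 = 3.973×10^-6 C/m.
Applying ∮E·dA = Q_enc/ε₀ with the end caps contributing no flux:
E = 2k|λ_enc|/r = 2(8.99×10^9)(3.973×10^-6)/(0.0638) = 1.12e6 N/C.

|E| ≈ 1.12×10^6 N/C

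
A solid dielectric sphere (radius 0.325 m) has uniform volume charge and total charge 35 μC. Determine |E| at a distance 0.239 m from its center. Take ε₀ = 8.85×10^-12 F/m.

|E| ≈ 2.19×10^6 V/m

Symmetry ⇒ E = E(r) r̂. Gaussian sphere of radius r = 0.239 m (r < R).
Only the charge within r is enclosed: Q_enc = Q·(r/R)³ = (35 μC)·(0.239 m/0.325 m)³ = 1.392×10^-5 C.
Applying ∮E·dA = Q_enc/ε₀ with Φ = E(4πr²):
E = |Q_enc|/(4πε₀r²) = (1.392×10^-5)/(4π·8.85×10^-12·(0.239)²) = 2.19×10^6 N/C.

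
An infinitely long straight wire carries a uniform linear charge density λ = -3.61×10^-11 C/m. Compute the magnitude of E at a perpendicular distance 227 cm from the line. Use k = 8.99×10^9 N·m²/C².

E = 0.286 N/C

By cylindrical symmetry E is radial; use a coaxial Gaussian cylinder of radius 227 cm and length L.
Q_enc = λL, so λ_enc = -3.61×10^-11 C/m.
Applying ∮E·dA = Q_enc/ε₀ with the end caps contributing no flux:
E = 2k|λ_enc|/r = 2(8.99×10^9)(3.61×10^-11)/(2.27) = 0.286 N/C.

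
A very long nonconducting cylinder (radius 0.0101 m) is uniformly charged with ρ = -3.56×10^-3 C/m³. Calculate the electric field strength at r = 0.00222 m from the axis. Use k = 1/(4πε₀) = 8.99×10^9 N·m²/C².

|E| ≈ 4.46×10^5 N/C

By cylindrical symmetry E is radial; use a coaxial Gaussian cylinder of radius 0.00222 m and length L (r < R).
Charge inside radius r per length L is ρ·πr²·L, so λ_enc = ρπr² = -5.512×10^-8 C/m.
Gauss's law: E·2πrL = λ_enc L/ε₀.
E = 2k|λ_enc|/r = 2(8.99×10^9)(5.512e-8)/(0.00222) = 4.46×10^5 N/C.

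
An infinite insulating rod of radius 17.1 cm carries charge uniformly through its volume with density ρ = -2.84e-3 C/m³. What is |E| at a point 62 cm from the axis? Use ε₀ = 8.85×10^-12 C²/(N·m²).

By cylindrical symmetry E is radial; use a coaxial Gaussian cylinder of radius 62 cm and length L (r > 17.1 cm, full cross-section enclosed).
λ_enc = ρ·πR² = (-2.84e-3)π(0.171)² = -2.609×10^-4 C/m.
Applying ∮E·dA = Q_enc/ε₀ with the end caps contributing no flux:
E = |λ_enc|/(2πε₀r) = (2.609×10^-4)/(2π·8.85×10^-12·0.62) = 7.57×10^6 N/C.

7.57×10^6 N/C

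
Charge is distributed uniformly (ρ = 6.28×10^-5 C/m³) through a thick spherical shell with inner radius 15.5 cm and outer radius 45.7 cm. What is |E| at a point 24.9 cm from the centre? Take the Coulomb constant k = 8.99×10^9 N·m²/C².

4.47e5 N/C

Symmetry ⇒ E = E(r) r̂. Gaussian sphere of radius r = 24.9 cm (within the shell material, 15.5 cm < r < 45.7 cm).
Enclosed charge is the volume from a to r: Q_enc = (4π/3)ρ(r³ − a³) = 3.082e-6 C.
Gauss's law: E·4πr² = Q_enc/ε₀.
E = k|Q_enc|/r² = (8.99×10^9)(3.082×10^-6)/(0.249)² = 4.47e5 N/C.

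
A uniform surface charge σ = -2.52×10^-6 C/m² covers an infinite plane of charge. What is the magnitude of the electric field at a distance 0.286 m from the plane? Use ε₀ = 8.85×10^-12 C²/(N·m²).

By planar symmetry E is perpendicular to the sheet and uniform; use a Gaussian pillbox with flat faces of area A on each side of the sheet.
Only the two end caps contribute flux: Φ = 2EA. With Q_enc = σA, Gauss's law gives E = |σ|/(2ε₀).
E = |σ|/(2ε₀) = (2.52e-6)/(2·8.85×10^-12) = 1.42×10^5 N/C.

|E| ≈ 1.42×10^5 N/C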